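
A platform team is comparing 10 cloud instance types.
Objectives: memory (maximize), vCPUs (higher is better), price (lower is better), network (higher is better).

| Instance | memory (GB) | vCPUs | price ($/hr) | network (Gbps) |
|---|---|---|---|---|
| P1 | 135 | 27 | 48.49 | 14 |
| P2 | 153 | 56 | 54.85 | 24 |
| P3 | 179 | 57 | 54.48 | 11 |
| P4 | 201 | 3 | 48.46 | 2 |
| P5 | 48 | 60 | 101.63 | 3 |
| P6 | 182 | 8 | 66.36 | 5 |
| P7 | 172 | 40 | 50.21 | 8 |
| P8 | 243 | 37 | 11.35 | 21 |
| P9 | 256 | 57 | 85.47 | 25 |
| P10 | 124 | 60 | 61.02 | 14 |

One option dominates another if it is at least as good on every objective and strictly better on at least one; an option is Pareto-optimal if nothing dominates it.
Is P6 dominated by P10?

P10 vs P6: P10 is worse on memory (124 vs 182), so it does not dominate P6.

No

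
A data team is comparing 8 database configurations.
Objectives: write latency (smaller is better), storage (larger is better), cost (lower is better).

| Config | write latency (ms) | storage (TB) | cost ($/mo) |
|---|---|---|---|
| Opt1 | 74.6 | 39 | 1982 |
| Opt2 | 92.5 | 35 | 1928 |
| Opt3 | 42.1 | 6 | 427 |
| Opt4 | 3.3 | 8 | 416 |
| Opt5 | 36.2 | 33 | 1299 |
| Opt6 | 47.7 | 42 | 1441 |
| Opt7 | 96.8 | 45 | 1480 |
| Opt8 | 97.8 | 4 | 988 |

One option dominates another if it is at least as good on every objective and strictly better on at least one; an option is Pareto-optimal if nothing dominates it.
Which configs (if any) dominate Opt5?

Opt1: worse on write latency (74.6 vs 36.2).
Opt2: worse on write latency (92.5 vs 36.2).
Opt3: worse on write latency (42.1 vs 36.2).
Opt4: worse on storage (8 vs 33).
Opt6: worse on write latency (47.7 vs 36.2).
Opt7: worse on write latency (96.8 vs 36.2).
Opt8: worse on write latency (97.8 vs 36.2).
No option dominates Opt5.

none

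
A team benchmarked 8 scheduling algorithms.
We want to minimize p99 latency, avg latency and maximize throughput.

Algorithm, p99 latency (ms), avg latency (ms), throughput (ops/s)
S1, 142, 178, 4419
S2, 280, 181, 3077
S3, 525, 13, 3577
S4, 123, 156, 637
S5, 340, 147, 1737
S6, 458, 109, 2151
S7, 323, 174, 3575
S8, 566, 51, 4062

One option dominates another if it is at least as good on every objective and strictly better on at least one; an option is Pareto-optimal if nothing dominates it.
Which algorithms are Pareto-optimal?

S1, S3, S4, S5, S6, S7, S8

S1: not dominated (best throughput).
S2: dominated by S1 (p99 latency 142≤280, avg latency 178≤181, throughput 4419≥3077).
S3: not dominated (best avg latency).
S4: not dominated (best p99 latency).
S5: not dominated.
S6: not dominated.
S7: not dominated.
S8: not dominated.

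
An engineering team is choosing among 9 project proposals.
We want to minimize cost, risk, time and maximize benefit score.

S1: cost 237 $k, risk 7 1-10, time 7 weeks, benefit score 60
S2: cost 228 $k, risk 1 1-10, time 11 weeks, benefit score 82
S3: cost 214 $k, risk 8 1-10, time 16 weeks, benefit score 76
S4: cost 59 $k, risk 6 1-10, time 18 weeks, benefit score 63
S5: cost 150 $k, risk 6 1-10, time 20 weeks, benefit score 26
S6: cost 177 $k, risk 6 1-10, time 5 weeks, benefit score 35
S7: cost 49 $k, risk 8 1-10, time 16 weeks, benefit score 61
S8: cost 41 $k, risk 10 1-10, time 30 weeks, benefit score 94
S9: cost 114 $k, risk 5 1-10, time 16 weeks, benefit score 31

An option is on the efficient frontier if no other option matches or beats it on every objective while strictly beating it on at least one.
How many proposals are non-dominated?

S1: not dominated.
S2: not dominated (best risk).
S3: not dominated.
S4: not dominated.
S5: dominated by S4 (cost 59≤150, risk 6≤6, time 18≤20, benefit score 63≥26).
S6: not dominated (best time).
S7: not dominated.
S8: not dominated (best cost).
S9: not dominated.
Pareto-optimal: S1, S2, S3, S4, S6, S7, S8, S9 → 8.

8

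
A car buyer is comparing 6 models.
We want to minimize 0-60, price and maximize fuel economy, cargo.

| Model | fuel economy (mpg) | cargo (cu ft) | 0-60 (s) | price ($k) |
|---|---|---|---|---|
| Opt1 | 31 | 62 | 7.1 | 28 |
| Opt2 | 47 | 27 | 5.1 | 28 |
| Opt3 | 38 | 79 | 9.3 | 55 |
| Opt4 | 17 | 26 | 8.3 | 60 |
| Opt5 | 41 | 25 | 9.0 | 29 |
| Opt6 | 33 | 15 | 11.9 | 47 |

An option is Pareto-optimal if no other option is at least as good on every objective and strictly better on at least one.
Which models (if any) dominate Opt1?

Opt2: worse on cargo (27 vs 62).
Opt3: worse on 0-60 (9.3 vs 7.1).
Opt4: worse on fuel economy (17 vs 31).
Opt5: worse on cargo (25 vs 62).
Opt6: worse on cargo (15 vs 62).
No option dominates Opt1.

none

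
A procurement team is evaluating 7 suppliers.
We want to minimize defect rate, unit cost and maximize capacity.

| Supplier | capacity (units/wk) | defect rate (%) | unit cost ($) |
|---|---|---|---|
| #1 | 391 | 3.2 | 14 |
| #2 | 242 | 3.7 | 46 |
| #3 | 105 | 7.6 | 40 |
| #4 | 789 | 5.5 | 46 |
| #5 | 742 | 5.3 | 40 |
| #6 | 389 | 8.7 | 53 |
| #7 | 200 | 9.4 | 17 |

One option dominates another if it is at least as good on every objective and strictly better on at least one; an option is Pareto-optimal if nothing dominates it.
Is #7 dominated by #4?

No

#4 vs #7: #4 is worse on unit cost (46 vs 17), so it does not dominate #7.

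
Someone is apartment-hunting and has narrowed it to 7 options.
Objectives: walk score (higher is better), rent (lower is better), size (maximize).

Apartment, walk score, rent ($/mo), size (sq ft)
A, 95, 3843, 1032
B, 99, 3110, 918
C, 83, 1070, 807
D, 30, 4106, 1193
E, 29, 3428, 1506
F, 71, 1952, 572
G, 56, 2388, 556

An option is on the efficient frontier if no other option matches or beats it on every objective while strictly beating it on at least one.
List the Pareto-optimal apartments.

A, B, C, D, E

A: not dominated.
B: not dominated (best walk score).
C: not dominated (best rent).
D: not dominated.
E: not dominated (best size).
F: dominated by C (walk score 83≥71, rent 1070≤1952, size 807≥572).
G: dominated by C (walk score 83≥56, rent 1070≤2388, size 807≥556).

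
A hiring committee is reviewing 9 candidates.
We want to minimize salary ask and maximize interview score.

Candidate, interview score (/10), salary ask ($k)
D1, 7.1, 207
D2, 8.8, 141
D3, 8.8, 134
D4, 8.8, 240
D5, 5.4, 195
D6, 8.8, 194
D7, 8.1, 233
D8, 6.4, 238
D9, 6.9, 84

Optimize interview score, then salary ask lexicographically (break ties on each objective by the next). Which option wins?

First maximize interview score: best is 8.8, kept {D2, D3, D4, D6}.
Then minimize salary ask: best is 134, kept {D3}.

D3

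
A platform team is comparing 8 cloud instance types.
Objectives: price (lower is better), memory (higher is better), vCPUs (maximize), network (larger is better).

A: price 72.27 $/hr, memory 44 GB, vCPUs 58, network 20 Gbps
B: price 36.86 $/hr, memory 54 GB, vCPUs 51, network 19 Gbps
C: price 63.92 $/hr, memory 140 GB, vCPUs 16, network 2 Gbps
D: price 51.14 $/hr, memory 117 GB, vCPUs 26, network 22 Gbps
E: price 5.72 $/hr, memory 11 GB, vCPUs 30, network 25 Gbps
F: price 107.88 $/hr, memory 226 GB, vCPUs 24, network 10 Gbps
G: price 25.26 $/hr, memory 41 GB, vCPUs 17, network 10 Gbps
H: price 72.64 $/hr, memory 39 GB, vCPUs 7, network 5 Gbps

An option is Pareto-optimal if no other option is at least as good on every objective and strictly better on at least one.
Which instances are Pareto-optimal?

A: not dominated (best vCPUs).
B: not dominated.
C: not dominated.
D: not dominated.
E: not dominated (best price).
F: not dominated (best memory).
G: not dominated.
H: dominated by A (price 72.27≤72.64, memory 44≥39, vCPUs 58≥7, network 20≥5).

A, B, C, D, E, F, G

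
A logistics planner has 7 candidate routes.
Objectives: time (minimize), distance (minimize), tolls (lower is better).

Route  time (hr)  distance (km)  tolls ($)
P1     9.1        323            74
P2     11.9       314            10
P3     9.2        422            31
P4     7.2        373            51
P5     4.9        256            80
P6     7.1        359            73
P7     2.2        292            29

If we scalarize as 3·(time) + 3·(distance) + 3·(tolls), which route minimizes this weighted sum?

P7

P1: 3·9.1 + 3·323 + 3·74 = 1218.3
P2: 3·11.9 + 3·314 + 3·10 = 1007.7
P3: 3·9.2 + 3·422 + 3·31 = 1386.6
P4: 3·7.2 + 3·373 + 3·51 = 1293.6
P5: 3·4.9 + 3·256 + 3·80 = 1022.7
P6: 3·7.1 + 3·359 + 3·73 = 1317.3
P7: 3·2.2 + 3·292 + 3·29 = 969.6
Lowest: P7 at 969.6.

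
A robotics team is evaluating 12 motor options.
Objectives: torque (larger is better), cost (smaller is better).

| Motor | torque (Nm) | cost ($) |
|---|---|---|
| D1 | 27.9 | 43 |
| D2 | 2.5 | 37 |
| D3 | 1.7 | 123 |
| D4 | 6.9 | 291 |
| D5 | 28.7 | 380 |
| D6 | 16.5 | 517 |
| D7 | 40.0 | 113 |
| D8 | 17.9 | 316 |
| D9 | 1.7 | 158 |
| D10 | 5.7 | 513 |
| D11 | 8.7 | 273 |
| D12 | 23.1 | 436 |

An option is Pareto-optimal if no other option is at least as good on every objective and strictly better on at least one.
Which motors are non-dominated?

D1: not dominated.
D2: not dominated (best cost).
D3: dominated by D1 (torque 27.9≥1.7, cost 43≤123).
D4: dominated by D1 (torque 27.9≥6.9, cost 43≤291).
D5: dominated by D7 (torque 40.0≥28.7, cost 113≤380).
D6: dominated by D1 (torque 27.9≥16.5, cost 43≤517).
D7: not dominated (best torque).
D8: dominated by D1 (torque 27.9≥17.9, cost 43≤316).
D9: dominated by D1 (torque 27.9≥1.7, cost 43≤158).
D10: dominated by D1 (torque 27.9≥5.7, cost 43≤513).
D11: dominated by D1 (torque 27.9≥8.7, cost 43≤273).
D12: dominated by D1 (torque 27.9≥23.1, cost 43≤436).

D1, D2, D7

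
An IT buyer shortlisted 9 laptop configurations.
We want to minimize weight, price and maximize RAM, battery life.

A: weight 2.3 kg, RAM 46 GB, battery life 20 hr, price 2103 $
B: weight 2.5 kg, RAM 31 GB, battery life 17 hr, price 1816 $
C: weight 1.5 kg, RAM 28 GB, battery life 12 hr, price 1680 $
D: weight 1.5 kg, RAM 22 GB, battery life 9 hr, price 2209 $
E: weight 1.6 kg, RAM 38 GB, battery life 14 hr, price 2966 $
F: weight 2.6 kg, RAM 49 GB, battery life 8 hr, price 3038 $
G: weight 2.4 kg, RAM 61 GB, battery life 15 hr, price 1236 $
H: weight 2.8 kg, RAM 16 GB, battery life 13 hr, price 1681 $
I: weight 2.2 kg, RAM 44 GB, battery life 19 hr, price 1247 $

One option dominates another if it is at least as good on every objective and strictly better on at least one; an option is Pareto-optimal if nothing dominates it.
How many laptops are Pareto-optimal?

5

A: not dominated (best battery life).
B: dominated by I (weight 2.2≤2.5, RAM 44≥31, battery life 19≥17, price 1247≤1816).
C: not dominated.
D: dominated by C (weight 1.5≤1.5, RAM 28≥22, battery life 12≥9, price 1680≤2209).
E: not dominated.
F: dominated by G (weight 2.4≤2.6, RAM 61≥49, battery life 15≥8, price 1236≤3038).
G: not dominated (best RAM).
H: dominated by G (weight 2.4≤2.8, RAM 61≥16, battery life 15≥13, price 1236≤1681).
I: not dominated.
Pareto-optimal: A, C, E, G, I → 5.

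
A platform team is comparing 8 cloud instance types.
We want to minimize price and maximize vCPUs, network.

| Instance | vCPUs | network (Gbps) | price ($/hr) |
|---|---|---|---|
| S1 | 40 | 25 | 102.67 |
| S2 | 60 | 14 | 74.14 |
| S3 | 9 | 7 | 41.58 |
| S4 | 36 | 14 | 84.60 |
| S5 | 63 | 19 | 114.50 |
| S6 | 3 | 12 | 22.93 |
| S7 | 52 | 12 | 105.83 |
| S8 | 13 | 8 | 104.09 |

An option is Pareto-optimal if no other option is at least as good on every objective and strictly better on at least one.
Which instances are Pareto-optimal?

S1: not dominated (best network).
S2: not dominated.
S3: not dominated.
S4: dominated by S2 (vCPUs 60≥36, network 14≥14, price 74.14≤84.60).
S5: not dominated (best vCPUs).
S6: not dominated (best price).
S7: dominated by S2 (vCPUs 60≥52, network 14≥12, price 74.14≤105.83).
S8: dominated by S1 (vCPUs 40≥13, network 25≥8, price 102.67≤104.09).

S1, S2, S3, S5, S6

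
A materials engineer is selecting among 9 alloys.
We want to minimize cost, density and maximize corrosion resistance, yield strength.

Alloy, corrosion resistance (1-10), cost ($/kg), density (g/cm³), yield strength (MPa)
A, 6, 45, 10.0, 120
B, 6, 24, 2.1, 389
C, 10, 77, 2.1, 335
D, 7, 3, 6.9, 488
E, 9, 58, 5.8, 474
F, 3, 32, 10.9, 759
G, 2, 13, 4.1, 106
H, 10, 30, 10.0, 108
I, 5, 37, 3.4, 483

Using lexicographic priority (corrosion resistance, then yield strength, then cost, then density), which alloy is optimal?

C

First maximize corrosion resistance: best is 10, kept {C, H}.
Then maximize yield strength: best is 335, kept {C}.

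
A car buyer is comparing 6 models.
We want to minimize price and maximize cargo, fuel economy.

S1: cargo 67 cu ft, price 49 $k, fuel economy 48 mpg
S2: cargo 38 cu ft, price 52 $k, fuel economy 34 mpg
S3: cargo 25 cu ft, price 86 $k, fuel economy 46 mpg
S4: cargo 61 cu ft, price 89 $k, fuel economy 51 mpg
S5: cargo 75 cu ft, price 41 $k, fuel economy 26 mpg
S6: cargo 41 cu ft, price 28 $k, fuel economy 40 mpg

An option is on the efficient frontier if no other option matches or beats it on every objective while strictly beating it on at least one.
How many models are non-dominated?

S1: not dominated.
S2: dominated by S1 (cargo 67≥38, price 49≤52, fuel economy 48≥34).
S3: dominated by S1 (cargo 67≥25, price 49≤86, fuel economy 48≥46).
S4: not dominated (best fuel economy).
S5: not dominated (best cargo).
S6: not dominated (best price).
Pareto-optimal: S1, S4, S5, S6 → 4.

4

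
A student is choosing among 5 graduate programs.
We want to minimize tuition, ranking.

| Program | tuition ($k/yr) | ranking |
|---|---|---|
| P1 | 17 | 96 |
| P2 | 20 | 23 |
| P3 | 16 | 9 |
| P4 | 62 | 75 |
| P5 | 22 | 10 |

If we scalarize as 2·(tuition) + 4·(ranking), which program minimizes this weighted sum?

P1: 2·17 + 4·96 = 418
P2: 2·20 + 4·23 = 132
P3: 2·16 + 4·9 = 68
P4: 2·62 + 4·75 = 424
P5: 2·22 + 4·10 = 84
Lowest: P3 at 68.

P3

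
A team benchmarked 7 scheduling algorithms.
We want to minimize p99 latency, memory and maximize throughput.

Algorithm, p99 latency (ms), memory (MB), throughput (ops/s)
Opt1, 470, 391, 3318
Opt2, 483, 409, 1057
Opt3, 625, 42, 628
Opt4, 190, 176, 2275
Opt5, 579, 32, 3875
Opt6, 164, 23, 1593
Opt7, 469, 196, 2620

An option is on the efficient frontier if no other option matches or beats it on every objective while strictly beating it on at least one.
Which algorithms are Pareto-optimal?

Opt1, Opt4, Opt5, Opt6, Opt7

Opt1: not dominated.
Opt2: dominated by Opt1 (p99 latency 470≤483, memory 391≤409, throughput 3318≥1057).
Opt3: dominated by Opt5 (p99 latency 579≤625, memory 32≤42, throughput 3875≥628).
Opt4: not dominated.
Opt5: not dominated (best throughput).
Opt6: not dominated (best p99 latency).
Opt7: not dominated.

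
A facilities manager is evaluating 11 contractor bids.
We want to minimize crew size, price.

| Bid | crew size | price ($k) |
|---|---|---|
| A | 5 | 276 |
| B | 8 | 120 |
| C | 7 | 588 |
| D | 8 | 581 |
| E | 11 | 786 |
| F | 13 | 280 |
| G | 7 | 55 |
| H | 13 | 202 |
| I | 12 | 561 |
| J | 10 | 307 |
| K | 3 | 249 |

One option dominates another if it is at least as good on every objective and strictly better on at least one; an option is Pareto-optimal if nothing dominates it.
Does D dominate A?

D vs A: D is worse on crew size (8 vs 5), so it does not dominate A.

No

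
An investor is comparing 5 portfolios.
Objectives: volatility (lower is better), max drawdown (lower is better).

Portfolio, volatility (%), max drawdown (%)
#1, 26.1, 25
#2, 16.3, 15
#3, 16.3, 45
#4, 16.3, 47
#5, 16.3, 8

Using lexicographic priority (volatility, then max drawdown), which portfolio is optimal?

First minimize volatility: best is 16.3, kept {#2, #3, #4, #5}.
Then minimize max drawdown: best is 8, kept {#5}.

#5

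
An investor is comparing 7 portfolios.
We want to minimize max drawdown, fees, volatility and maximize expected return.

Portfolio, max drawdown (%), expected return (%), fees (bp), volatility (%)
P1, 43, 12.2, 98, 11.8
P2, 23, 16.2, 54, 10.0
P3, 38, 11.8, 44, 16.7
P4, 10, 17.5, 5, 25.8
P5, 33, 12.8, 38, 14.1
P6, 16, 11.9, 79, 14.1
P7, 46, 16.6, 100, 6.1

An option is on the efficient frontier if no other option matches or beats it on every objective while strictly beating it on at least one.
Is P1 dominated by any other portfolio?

Yes

P2 vs P1: max drawdown 23≤43, expected return 16.2≥12.2, fees 54≤98, volatility 10.0≤11.8 — P2 is at least as good on every objective and strictly better on at least one, so P2 dominates P1.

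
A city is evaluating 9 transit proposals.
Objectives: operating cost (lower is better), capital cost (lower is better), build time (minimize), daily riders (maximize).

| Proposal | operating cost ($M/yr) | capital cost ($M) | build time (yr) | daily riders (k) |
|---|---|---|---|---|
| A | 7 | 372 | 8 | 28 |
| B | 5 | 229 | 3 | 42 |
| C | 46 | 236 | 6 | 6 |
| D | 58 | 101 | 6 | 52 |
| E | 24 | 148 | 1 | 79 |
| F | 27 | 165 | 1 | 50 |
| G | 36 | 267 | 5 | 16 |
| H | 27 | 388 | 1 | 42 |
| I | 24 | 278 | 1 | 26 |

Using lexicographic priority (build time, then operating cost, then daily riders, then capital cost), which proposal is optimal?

E

First minimize build time: best is 1, kept {E, F, H, I}.
Then minimize operating cost: best is 24, kept {E, I}.
Then maximize daily riders: best is 79, kept {E}.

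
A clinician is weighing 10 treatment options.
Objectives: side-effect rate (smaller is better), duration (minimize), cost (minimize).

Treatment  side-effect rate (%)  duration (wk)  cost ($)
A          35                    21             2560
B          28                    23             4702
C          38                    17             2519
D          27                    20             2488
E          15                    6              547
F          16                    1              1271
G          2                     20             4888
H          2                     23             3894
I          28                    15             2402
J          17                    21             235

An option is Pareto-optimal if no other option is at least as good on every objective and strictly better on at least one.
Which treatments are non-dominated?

A: dominated by D (side-effect rate 27≤35, duration 20≤21, cost 2488≤2560).
B: dominated by D (side-effect rate 27≤28, duration 20≤23, cost 2488≤4702).
C: dominated by E (side-effect rate 15≤38, duration 6≤17, cost 547≤2519).
D: dominated by E (side-effect rate 15≤27, duration 6≤20, cost 547≤2488).
E: not dominated.
F: not dominated (best duration).
G: not dominated.
H: not dominated.
I: dominated by E (side-effect rate 15≤28, duration 6≤15, cost 547≤2402).
J: not dominated (best cost).

E, F, G, H, J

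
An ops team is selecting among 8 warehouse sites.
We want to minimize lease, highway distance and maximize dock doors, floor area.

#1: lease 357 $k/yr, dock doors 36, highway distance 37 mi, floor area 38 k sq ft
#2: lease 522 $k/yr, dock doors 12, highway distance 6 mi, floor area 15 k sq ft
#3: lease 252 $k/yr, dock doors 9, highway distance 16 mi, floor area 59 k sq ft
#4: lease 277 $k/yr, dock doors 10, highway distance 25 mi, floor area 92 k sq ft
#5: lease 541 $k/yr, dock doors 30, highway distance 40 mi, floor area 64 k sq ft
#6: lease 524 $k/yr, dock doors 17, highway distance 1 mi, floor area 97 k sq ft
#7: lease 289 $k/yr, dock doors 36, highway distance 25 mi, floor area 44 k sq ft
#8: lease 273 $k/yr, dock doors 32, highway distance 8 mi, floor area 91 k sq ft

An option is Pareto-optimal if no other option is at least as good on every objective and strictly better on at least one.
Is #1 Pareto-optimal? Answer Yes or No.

No

#7 vs #1: lease 289≤357, dock doors 36≥36, highway distance 25≤37, floor area 44≥38 — #7 is at least as good on every objective and strictly better on at least one, so #7 dominates #1.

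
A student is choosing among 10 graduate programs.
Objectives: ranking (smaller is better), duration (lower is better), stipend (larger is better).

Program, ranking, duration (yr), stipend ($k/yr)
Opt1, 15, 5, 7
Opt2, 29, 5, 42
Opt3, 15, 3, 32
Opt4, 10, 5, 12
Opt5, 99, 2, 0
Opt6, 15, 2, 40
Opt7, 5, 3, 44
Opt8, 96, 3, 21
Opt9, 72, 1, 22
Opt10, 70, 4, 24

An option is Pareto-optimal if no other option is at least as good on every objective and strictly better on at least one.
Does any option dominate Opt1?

Yes

Opt3 vs Opt1: ranking 15≤15, duration 3≤5, stipend 32≥7 — Opt3 is at least as good on every objective and strictly better on at least one, so Opt3 dominates Opt1.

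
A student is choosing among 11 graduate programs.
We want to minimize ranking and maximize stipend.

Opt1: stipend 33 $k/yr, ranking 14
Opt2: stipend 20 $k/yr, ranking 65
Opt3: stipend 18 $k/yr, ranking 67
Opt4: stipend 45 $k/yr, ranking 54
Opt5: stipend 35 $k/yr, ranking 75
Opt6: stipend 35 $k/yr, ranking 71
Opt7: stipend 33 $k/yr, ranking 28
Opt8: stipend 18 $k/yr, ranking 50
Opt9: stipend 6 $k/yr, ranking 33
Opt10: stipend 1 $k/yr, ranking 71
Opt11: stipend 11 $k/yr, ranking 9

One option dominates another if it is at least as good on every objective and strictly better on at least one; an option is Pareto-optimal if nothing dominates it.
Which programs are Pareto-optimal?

Opt1: not dominated.
Opt2: dominated by Opt1 (stipend 33≥20, ranking 14≤65).
Opt3: dominated by Opt1 (stipend 33≥18, ranking 14≤67).
Opt4: not dominated (best stipend).
Opt5: dominated by Opt4 (stipend 45≥35, ranking 54≤75).
Opt6: dominated by Opt4 (stipend 45≥35, ranking 54≤71).
Opt7: dominated by Opt1 (stipend 33≥33, ranking 14≤28).
Opt8: dominated by Opt1 (stipend 33≥18, ranking 14≤50).
Opt9: dominated by Opt1 (stipend 33≥6, ranking 14≤33).
Opt10: dominated by Opt1 (stipend 33≥1, ranking 14≤71).
Opt11: not dominated (best ranking).

Opt1, Opt4, Opt11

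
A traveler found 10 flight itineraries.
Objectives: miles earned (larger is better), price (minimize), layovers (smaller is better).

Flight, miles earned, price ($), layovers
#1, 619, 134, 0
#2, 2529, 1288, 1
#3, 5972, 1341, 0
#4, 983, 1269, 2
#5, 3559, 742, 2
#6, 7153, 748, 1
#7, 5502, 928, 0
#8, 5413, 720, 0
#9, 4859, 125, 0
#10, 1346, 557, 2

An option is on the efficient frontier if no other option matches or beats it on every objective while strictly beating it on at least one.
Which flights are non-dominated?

#1: dominated by #9 (miles earned 4859≥619, price 125≤134, layovers 0≤0).
#2: dominated by #6 (miles earned 7153≥2529, price 748≤1288, layovers 1≤1).
#3: not dominated.
#4: dominated by #5 (miles earned 3559≥983, price 742≤1269, layovers 2≤2).
#5: dominated by #8 (miles earned 5413≥3559, price 720≤742, layovers 0≤2).
#6: not dominated (best miles earned).
#7: not dominated.
#8: not dominated.
#9: not dominated (best price).
#10: dominated by #9 (miles earned 4859≥1346, price 125≤557, layovers 0≤2).

#3, #6, #7, #8, #9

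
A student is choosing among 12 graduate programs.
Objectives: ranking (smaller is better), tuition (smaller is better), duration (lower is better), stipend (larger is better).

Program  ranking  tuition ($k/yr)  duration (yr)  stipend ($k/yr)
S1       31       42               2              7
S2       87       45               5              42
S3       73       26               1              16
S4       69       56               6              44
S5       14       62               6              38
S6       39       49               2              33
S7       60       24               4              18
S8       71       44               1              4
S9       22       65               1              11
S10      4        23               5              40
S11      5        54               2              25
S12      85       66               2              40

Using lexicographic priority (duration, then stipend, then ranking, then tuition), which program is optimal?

First minimize duration: best is 1, kept {S3, S8, S9}.
Then maximize stipend: best is 16, kept {S3}.

S3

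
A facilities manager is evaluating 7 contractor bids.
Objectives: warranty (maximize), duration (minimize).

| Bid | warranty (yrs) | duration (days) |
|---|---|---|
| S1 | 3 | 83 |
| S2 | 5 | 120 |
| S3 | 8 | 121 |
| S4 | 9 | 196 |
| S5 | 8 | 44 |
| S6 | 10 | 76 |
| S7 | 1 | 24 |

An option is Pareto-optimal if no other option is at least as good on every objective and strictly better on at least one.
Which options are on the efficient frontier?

S5, S6, S7

S1: dominated by S5 (warranty 8≥3, duration 44≤83).
S2: dominated by S5 (warranty 8≥5, duration 44≤120).
S3: dominated by S5 (warranty 8≥8, duration 44≤121).
S4: dominated by S6 (warranty 10≥9, duration 76≤196).
S5: not dominated.
S6: not dominated (best warranty).
S7: not dominated (best duration).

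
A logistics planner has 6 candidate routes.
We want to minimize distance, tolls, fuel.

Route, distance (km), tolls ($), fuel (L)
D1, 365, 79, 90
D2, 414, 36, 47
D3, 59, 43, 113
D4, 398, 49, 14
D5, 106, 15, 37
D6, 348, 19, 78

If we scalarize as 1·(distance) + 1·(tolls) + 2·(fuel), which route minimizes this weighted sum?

D1: 1·365 + 1·79 + 2·90 = 624
D2: 1·414 + 1·36 + 2·47 = 544
D3: 1·59 + 1·43 + 2·113 = 328
D4: 1·398 + 1·49 + 2·14 = 475
D5: 1·106 + 1·15 + 2·37 = 195
D6: 1·348 + 1·19 + 2·78 = 523
Lowest: D5 at 195.

D5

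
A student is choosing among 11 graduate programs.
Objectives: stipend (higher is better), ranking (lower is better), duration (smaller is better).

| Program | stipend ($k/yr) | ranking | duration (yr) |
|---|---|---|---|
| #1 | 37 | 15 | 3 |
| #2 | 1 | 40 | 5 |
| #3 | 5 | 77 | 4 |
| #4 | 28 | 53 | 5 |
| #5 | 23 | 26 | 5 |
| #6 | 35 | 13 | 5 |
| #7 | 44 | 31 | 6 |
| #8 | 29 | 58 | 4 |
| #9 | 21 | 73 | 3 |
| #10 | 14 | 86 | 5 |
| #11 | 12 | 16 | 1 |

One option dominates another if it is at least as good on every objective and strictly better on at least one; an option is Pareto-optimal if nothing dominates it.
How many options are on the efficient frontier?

4

#1: not dominated.
#2: dominated by #1 (stipend 37≥1, ranking 15≤40, duration 3≤5).
#3: dominated by #1 (stipend 37≥5, ranking 15≤77, duration 3≤4).
#4: dominated by #1 (stipend 37≥28, ranking 15≤53, duration 3≤5).
#5: dominated by #1 (stipend 37≥23, ranking 15≤26, duration 3≤5).
#6: not dominated (best ranking).
#7: not dominated (best stipend).
#8: dominated by #1 (stipend 37≥29, ranking 15≤58, duration 3≤4).
#9: dominated by #1 (stipend 37≥21, ranking 15≤73, duration 3≤3).
#10: dominated by #1 (stipend 37≥14, ranking 15≤86, duration 3≤5).
#11: not dominated (best duration).
Pareto-optimal: #1, #6, #7, #11 → 4.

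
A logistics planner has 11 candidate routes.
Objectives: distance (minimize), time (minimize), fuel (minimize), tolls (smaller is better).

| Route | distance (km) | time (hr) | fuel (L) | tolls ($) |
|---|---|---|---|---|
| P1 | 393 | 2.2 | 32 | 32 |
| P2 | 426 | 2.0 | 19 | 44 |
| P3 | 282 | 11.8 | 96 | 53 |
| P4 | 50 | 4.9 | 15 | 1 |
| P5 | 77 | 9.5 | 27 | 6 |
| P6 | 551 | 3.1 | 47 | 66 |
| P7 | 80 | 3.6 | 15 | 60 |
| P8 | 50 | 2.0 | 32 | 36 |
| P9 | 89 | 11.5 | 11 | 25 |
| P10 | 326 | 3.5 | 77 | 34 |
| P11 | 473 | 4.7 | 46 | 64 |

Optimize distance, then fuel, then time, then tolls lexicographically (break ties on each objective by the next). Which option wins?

First minimize distance: best is 50, kept {P4, P8}.
Then minimize fuel: best is 15, kept {P4}.

P4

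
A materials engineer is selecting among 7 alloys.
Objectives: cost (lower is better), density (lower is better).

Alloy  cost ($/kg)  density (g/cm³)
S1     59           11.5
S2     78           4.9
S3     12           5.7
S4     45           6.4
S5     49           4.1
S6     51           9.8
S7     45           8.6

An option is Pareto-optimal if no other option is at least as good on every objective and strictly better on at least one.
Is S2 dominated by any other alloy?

S5 vs S2: cost 49≤78, density 4.1≤4.9 — S5 is at least as good on every objective and strictly better on at least one, so S5 dominates S2.

Yes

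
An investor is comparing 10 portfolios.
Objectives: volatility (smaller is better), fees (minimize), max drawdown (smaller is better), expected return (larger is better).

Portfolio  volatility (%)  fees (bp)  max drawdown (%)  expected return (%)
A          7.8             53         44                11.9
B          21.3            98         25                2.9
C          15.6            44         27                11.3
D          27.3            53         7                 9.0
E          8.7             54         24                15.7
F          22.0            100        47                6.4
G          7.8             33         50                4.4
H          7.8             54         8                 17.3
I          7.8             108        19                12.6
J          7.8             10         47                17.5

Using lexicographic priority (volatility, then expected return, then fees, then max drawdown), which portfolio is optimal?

J

First minimize volatility: best is 7.8, kept {A, G, H, I, J}.
Then maximize expected return: best is 17.5, kept {J}.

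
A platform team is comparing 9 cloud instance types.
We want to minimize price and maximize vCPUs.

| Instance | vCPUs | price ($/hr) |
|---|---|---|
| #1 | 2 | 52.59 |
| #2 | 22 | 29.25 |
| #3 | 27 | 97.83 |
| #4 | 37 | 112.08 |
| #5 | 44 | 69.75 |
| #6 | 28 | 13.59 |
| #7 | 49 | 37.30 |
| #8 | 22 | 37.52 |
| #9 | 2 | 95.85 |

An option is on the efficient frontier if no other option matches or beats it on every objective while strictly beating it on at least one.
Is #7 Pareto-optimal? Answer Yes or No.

Yes

#1: worse on vCPUs (2 vs 49).
#2: worse on vCPUs (22 vs 49).
#3: worse on vCPUs (27 vs 49).
#4: worse on vCPUs (37 vs 49).
#5: worse on vCPUs (44 vs 49).
#6: worse on vCPUs (28 vs 49).
#8: worse on vCPUs (22 vs 49).
#9: worse on vCPUs (2 vs 49).
No option is at least as good as #7 on every objective and strictly better on one.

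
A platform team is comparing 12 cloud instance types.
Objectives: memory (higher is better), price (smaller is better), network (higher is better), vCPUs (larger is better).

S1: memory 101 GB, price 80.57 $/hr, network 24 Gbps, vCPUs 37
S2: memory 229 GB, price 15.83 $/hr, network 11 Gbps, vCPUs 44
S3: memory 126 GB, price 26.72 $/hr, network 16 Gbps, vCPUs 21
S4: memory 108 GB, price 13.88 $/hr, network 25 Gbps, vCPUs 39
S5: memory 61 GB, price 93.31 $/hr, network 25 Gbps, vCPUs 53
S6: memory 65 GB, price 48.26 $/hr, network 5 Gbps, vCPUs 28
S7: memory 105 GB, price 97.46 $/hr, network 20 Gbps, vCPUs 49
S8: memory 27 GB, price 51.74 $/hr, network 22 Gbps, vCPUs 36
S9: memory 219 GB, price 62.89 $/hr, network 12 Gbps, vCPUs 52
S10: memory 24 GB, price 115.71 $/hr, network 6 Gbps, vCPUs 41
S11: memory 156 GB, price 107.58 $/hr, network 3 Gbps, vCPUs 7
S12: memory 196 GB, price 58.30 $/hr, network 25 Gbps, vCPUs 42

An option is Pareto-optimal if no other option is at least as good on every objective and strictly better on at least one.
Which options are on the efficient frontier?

S1: dominated by S4 (memory 108≥101, price 13.88≤80.57, network 25≥24, vCPUs 39≥37).
S2: not dominated (best memory).
S3: not dominated.
S4: not dominated (best price).
S5: not dominated (best vCPUs).
S6: dominated by S2 (memory 229≥65, price 15.83≤48.26, network 11≥5, vCPUs 44≥28).
S7: not dominated.
S8: dominated by S4 (memory 108≥27, price 13.88≤51.74, network 25≥22, vCPUs 39≥36).
S9: not dominated.
S10: dominated by S2 (memory 229≥24, price 15.83≤115.71, network 11≥6, vCPUs 44≥41).
S11: dominated by S2 (memory 229≥156, price 15.83≤107.58, network 11≥3, vCPUs 44≥7).
S12: not dominated.

S2, S3, S4, S5, S7, S9, S12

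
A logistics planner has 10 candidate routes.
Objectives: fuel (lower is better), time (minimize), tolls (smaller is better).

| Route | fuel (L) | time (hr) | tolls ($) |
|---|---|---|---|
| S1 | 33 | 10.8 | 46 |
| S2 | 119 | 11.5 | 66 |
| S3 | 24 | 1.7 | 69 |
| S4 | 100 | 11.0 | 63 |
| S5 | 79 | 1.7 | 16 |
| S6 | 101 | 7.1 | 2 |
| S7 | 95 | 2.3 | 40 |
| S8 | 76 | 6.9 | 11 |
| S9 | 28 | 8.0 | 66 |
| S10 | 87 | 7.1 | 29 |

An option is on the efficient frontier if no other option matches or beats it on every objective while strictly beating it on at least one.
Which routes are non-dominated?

S1: not dominated.
S2: dominated by S1 (fuel 33≤119, time 10.8≤11.5, tolls 46≤66).
S3: not dominated (best fuel).
S4: dominated by S1 (fuel 33≤100, time 10.8≤11.0, tolls 46≤63).
S5: not dominated.
S6: not dominated (best tolls).
S7: dominated by S5 (fuel 79≤95, time 1.7≤2.3, tolls 16≤40).
S8: not dominated.
S9: not dominated.
S10: dominated by S5 (fuel 79≤87, time 1.7≤7.1, tolls 16≤29).

S1, S3, S5, S6, S8, S9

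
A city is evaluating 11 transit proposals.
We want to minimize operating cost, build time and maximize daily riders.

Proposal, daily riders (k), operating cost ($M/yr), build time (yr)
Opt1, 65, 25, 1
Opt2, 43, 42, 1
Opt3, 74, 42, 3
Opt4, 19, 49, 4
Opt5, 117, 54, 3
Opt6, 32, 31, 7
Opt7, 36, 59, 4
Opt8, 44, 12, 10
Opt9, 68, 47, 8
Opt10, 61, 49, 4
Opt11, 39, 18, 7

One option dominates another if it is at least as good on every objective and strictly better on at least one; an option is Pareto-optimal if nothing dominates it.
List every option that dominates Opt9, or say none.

Opt3: daily riders 74≥68, operating cost 42≤47, build time 3≤8 — dominates Opt9.
Others (Opt1, Opt2, Opt4, Opt5, Opt6, Opt7, Opt8, Opt10, Opt11) are each worse than Opt9 on at least one objective.

Opt3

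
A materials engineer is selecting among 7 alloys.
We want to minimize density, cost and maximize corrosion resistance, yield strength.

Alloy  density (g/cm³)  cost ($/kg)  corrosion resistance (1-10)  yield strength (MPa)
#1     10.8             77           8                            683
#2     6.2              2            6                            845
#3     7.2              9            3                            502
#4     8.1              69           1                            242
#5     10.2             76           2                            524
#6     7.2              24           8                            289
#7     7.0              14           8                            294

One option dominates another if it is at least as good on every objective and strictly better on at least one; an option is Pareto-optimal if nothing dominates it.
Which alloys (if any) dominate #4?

#2: density 6.2≤8.1, cost 2≤69, corrosion resistance 6≥1, yield strength 845≥242 — dominates #4.
#3: density 7.2≤8.1, cost 9≤69, corrosion resistance 3≥1, yield strength 502≥242 — dominates #4.
#6: density 7.2≤8.1, cost 24≤69, corrosion resistance 8≥1, yield strength 289≥242 — dominates #4.
#7: density 7.0≤8.1, cost 14≤69, corrosion resistance 8≥1, yield strength 294≥242 — dominates #4.
Others (#1, #5) are each worse than #4 on at least one objective.

#2, #3, #6, #7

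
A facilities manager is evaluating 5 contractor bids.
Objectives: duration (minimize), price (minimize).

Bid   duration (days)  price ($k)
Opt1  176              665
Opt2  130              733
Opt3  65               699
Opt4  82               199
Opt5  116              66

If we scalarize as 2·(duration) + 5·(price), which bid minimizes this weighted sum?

Opt5

Opt1: 2·176 + 5·665 = 3677
Opt2: 2·130 + 5·733 = 3925
Opt3: 2·65 + 5·699 = 3625
Opt4: 2·82 + 5·199 = 1159
Opt5: 2·116 + 5·66 = 562
Lowest: Opt5 at 562.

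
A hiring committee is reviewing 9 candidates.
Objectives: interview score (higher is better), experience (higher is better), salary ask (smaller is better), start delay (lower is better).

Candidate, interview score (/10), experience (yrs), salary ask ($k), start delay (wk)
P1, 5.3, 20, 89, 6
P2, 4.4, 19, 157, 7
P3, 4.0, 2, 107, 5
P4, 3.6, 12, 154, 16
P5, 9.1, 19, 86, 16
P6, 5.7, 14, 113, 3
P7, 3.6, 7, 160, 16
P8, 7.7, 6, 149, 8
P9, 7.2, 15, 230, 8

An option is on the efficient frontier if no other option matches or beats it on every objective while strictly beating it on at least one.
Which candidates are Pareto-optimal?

P1: not dominated (best experience).
P2: dominated by P1 (interview score 5.3≥4.4, experience 20≥19, salary ask 89≤157, start delay 6≤7).
P3: not dominated.
P4: dominated by P1 (interview score 5.3≥3.6, experience 20≥12, salary ask 89≤154, start delay 6≤16).
P5: not dominated (best interview score).
P6: not dominated (best start delay).
P7: dominated by P1 (interview score 5.3≥3.6, experience 20≥7, salary ask 89≤160, start delay 6≤16).
P8: not dominated.
P9: not dominated.

P1, P3, P5, P6, P8, P9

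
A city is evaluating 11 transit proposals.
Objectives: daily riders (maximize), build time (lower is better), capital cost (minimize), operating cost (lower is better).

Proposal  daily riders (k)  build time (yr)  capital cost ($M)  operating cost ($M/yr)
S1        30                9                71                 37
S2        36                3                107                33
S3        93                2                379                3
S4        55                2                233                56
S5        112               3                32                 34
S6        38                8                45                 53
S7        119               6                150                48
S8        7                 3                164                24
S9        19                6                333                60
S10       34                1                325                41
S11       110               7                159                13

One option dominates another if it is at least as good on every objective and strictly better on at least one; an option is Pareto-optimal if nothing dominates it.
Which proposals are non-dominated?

S2, S3, S4, S5, S7, S8, S10, S11

S1: dominated by S5 (daily riders 112≥30, build time 3≤9, capital cost 32≤71, operating cost 34≤37).
S2: not dominated.
S3: not dominated (best operating cost).
S4: not dominated.
S5: not dominated (best capital cost).
S6: dominated by S5 (daily riders 112≥38, build time 3≤8, capital cost 32≤45, operating cost 34≤53).
S7: not dominated (best daily riders).
S8: not dominated.
S9: dominated by S2 (daily riders 36≥19, build time 3≤6, capital cost 107≤333, operating cost 33≤60).
S10: not dominated (best build time).
S11: not dominated.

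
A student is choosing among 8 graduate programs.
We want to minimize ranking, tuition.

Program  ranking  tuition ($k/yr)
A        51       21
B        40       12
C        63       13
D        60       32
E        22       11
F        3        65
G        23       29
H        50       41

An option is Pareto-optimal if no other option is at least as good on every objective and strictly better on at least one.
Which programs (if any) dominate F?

none

A: worse on ranking (51 vs 3).
B: worse on ranking (40 vs 3).
C: worse on ranking (63 vs 3).
D: worse on ranking (60 vs 3).
E: worse on ranking (22 vs 3).
G: worse on ranking (23 vs 3).
H: worse on ranking (50 vs 3).
No option dominates F.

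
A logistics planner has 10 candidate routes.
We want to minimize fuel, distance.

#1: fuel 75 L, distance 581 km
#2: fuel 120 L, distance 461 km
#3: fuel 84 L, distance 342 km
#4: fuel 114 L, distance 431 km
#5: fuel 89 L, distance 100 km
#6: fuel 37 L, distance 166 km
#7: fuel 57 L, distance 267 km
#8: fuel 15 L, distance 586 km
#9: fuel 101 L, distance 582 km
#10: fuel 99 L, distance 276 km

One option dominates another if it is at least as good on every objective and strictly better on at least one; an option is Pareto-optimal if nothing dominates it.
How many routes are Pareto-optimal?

3

#1: dominated by #6 (fuel 37≤75, distance 166≤581).
#2: dominated by #3 (fuel 84≤120, distance 342≤461).
#3: dominated by #6 (fuel 37≤84, distance 166≤342).
#4: dominated by #3 (fuel 84≤114, distance 342≤431).
#5: not dominated (best distance).
#6: not dominated.
#7: dominated by #6 (fuel 37≤57, distance 166≤267).
#8: not dominated (best fuel).
#9: dominated by #1 (fuel 75≤101, distance 581≤582).
#10: dominated by #5 (fuel 89≤99, distance 100≤276).
Pareto-optimal: #5, #6, #8 → 3.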